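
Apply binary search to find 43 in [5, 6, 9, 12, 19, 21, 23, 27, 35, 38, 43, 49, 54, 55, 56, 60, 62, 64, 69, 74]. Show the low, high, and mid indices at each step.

Binary search for 43 in [5, 6, 9, 12, 19, 21, 23, 27, 35, 38, 43, 49, 54, 55, 56, 60, 62, 64, 69, 74]:

lo=0, hi=19, mid=9, arr[mid]=38 -> 38 < 43, search right half
lo=10, hi=19, mid=14, arr[mid]=56 -> 56 > 43, search left half
lo=10, hi=13, mid=11, arr[mid]=49 -> 49 > 43, search left half
lo=10, hi=10, mid=10, arr[mid]=43 -> Found target at index 10!

Binary search finds 43 at index 10 after 4 comparisons. The search repeatedly halves the search space by comparing with the middle element.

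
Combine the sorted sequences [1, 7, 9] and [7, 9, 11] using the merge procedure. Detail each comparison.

Merging process:

Compare 1 vs 7: take 1 from left. Merged: [1]
Compare 7 vs 7: take 7 from left. Merged: [1, 7]
Compare 9 vs 7: take 7 from right. Merged: [1, 7, 7]
Compare 9 vs 9: take 9 from left. Merged: [1, 7, 7, 9]
Append remaining from right: [9, 11]. Merged: [1, 7, 7, 9, 9, 11]

Final merged array: [1, 7, 7, 9, 9, 11]
Total comparisons: 4

The merged array is [1, 7, 7, 9, 9, 11], requiring 4 comparisons. The merge step runs in O(n) time where n is the total number of elements.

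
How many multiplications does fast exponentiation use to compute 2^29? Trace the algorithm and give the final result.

Computing 2^29 by squaring (build up from 2^1; each line after the first costs one multiplication):

2^1 = 2
2^2 = (2^1)^2 = 2^2 = 4
2^3 = 2 * 2^2 = 2 * 4 = 8
2^6 = (2^3)^2 = 8^2 = 64
2^7 = 2 * 2^6 = 2 * 64 = 128
2^14 = (2^7)^2 = 128^2 = 16384
2^28 = (2^14)^2 = 16384^2 = 268435456
2^29 = 2 * 2^28 = 2 * 268435456 = 536870912

Result: 536870912
Multiplications needed: 7 (7 lines after 2^1)

2^29 = 536870912. Using exponentiation by squaring, this requires 7 multiplications. The key idea: if the exponent is even, square the half-power; if odd, multiply by the base once.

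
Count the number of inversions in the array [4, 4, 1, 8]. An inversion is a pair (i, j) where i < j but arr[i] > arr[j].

Finding inversions in [4, 4, 1, 8]:

(0, 2): arr[0]=4 > arr[2]=1
(1, 2): arr[1]=4 > arr[2]=1

Total inversions: 2

The array has 2 inversion(s): (0,2), (1,2). Each pair (i,j) satisfies i < j and arr[i] > arr[j].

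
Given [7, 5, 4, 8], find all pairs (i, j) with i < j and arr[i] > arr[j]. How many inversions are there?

Finding inversions in [7, 5, 4, 8]:

(0, 1): arr[0]=7 > arr[1]=5
(0, 2): arr[0]=7 > arr[2]=4
(1, 2): arr[1]=5 > arr[2]=4

Total inversions: 3

The array has 3 inversion(s): (0,1), (0,2), (1,2). Each pair (i,j) satisfies i < j and arr[i] > arr[j].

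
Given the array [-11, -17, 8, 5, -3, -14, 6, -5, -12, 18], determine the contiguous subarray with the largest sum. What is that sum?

Using Kadane's algorithm on [-11, -17, 8, 5, -3, -14, 6, -5, -12, 18]:

Scanning through the array:
Position 1 (value -17): max_ending_here = -17, max_so_far = -11
Position 2 (value 8): max_ending_here = 8, max_so_far = 8
Position 3 (value 5): max_ending_here = 13, max_so_far = 13
Position 4 (value -3): max_ending_here = 10, max_so_far = 13
Position 5 (value -14): max_ending_here = -4, max_so_far = 13
Position 6 (value 6): max_ending_here = 6, max_so_far = 13
Position 7 (value -5): max_ending_here = 1, max_so_far = 13
Position 8 (value -12): max_ending_here = -11, max_so_far = 13
Position 9 (value 18): max_ending_here = 18, max_so_far = 18

Maximum subarray: [18]
Maximum sum: 18

The maximum subarray is [18] with sum 18. This subarray runs from index 9 to index 9.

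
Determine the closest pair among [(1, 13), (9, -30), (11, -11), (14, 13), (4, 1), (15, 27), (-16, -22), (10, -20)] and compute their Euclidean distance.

Computing all pairwise distances among 8 points:

d((1, 13), (9, -30)) = 43.7379
d((1, 13), (11, -11)) = 26.0
d((1, 13), (14, 13)) = 13.0
d((1, 13), (4, 1)) = 12.3693
d((1, 13), (15, 27)) = 19.799
d((1, 13), (-16, -22)) = 38.9102
d((1, 13), (10, -20)) = 34.2053
d((9, -30), (11, -11)) = 19.105
d((9, -30), (14, 13)) = 43.2897
d((9, -30), (4, 1)) = 31.4006
d((9, -30), (15, 27)) = 57.3149
d((9, -30), (-16, -22)) = 26.2488
d((9, -30), (10, -20)) = 10.0499
d((11, -11), (14, 13)) = 24.1868
d((11, -11), (4, 1)) = 13.8924
d((11, -11), (15, 27)) = 38.2099
d((11, -11), (-16, -22)) = 29.1548
d((11, -11), (10, -20)) = 9.0554 <-- minimum
d((14, 13), (4, 1)) = 15.6205
d((14, 13), (15, 27)) = 14.0357
d((14, 13), (-16, -22)) = 46.0977
d((14, 13), (10, -20)) = 33.2415
d((4, 1), (15, 27)) = 28.2312
d((4, 1), (-16, -22)) = 30.4795
d((4, 1), (10, -20)) = 21.8403
d((15, 27), (-16, -22)) = 57.9828
d((15, 27), (10, -20)) = 47.2652
d((-16, -22), (10, -20)) = 26.0768

Closest pair: (11, -11) and (10, -20) with distance 9.0554

The closest pair is (11, -11) and (10, -20) with Euclidean distance 9.0554. For 8 points, brute-force pairwise comparison is shown above. For large n, the divide-and-conquer algorithm (sort by x, recurse on halves, check the dividing strip) achieves O(n log n).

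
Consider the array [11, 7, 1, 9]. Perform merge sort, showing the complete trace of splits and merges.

Merge sort trace:

Split: [11, 7, 1, 9] -> [11, 7] and [1, 9]
  Split: [11, 7] -> [11] and [7]
  Merge: [11] + [7] -> [7, 11]
  Split: [1, 9] -> [1] and [9]
  Merge: [1] + [9] -> [1, 9]
Merge: [7, 11] + [1, 9] -> [1, 7, 9, 11]

Final sorted array: [1, 7, 9, 11]

The merge sort proceeds by recursively splitting the array and merging sorted halves.
After all merges, the sorted array is [1, 7, 9, 11].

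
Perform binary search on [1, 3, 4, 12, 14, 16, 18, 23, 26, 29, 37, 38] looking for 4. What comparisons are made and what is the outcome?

Binary search for 4 in [1, 3, 4, 12, 14, 16, 18, 23, 26, 29, 37, 38]:

lo=0, hi=11, mid=5, arr[mid]=16 -> 16 > 4, search left half
lo=0, hi=4, mid=2, arr[mid]=4 -> Found target at index 2!

Binary search finds 4 at index 2 after 2 comparisons. The search repeatedly halves the search space by comparing with the middle element.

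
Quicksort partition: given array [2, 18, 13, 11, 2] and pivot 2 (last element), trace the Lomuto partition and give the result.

Lomuto partition with pivot = 2:

Initial array: [2, 18, 13, 11, 2]

arr[0]=2 <= 2: swap with position 0, array becomes [2, 18, 13, 11, 2]
arr[1]=18 > 2: no swap
arr[2]=13 > 2: no swap
arr[3]=11 > 2: no swap

Place pivot at position 1: [2, 2, 13, 11, 18]
Pivot position: 1

After partitioning with pivot 2, the array becomes [2, 2, 13, 11, 18]. The pivot is placed at index 1. All elements to the left of the pivot are <= 2, and all elements to the right are > 2.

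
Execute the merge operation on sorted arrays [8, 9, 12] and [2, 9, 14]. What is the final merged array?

Merging process:

Compare 8 vs 2: take 2 from right. Merged: [2]
Compare 8 vs 9: take 8 from left. Merged: [2, 8]
Compare 9 vs 9: take 9 from left. Merged: [2, 8, 9]
Compare 12 vs 9: take 9 from right. Merged: [2, 8, 9, 9]
Compare 12 vs 14: take 12 from left. Merged: [2, 8, 9, 9, 12]
Append remaining from right: [14]. Merged: [2, 8, 9, 9, 12, 14]

Final merged array: [2, 8, 9, 9, 12, 14]
Total comparisons: 5

The merged array is [2, 8, 9, 9, 12, 14], requiring 5 comparisons. The merge step runs in O(n) time where n is the total number of elements.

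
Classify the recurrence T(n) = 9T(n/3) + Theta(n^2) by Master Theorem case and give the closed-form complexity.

Master Theorem for T(n) = 9T(n/3) + O(n^2):

a = 9, b = 3, c = 2
log_b(a) = log_3(9) = 2.0000

Case 2: c = 2 = log_3(9) = 2.0000
T(n) = O(n^2 log n) = O(n^2 log n)

For T(n) = 9T(n/3) + O(n^2): log_3(9) = 2.0000. This is Case 2 of the Master Theorem (c = log_b(a), equal work at all levels), giving O(n^2 log n).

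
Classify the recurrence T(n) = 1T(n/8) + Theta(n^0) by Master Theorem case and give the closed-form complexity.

Master Theorem for T(n) = 1T(n/8) + O(n^0):

a = 1, b = 8, c = 0
log_b(a) = log_8(1) = 0.0000

Case 2: c = 0 = log_8(1) = 0.0000
T(n) = O(n^0 log n) = O(log n)

For T(n) = 1T(n/8) + O(n^0): log_8(1) = 0.0000. This is Case 2 of the Master Theorem (c = log_b(a), equal work at all levels), giving O(log n).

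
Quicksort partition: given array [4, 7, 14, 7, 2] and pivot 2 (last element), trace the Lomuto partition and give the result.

Lomuto partition with pivot = 2:

Initial array: [4, 7, 14, 7, 2]

arr[0]=4 > 2: no swap
arr[1]=7 > 2: no swap
arr[2]=14 > 2: no swap
arr[3]=7 > 2: no swap

Place pivot at position 0: [2, 7, 14, 7, 4]
Pivot position: 0

After partitioning with pivot 2, the array becomes [2, 7, 14, 7, 4]. The pivot is placed at index 0. All elements to the left of the pivot are <= 2, and all elements to the right are > 2.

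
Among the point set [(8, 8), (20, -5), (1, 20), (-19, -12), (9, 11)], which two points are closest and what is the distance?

Computing all pairwise distances among 5 points:

d((8, 8), (20, -5)) = 17.6918
d((8, 8), (1, 20)) = 13.8924
d((8, 8), (-19, -12)) = 33.6006
d((8, 8), (9, 11)) = 3.1623 <-- minimum
d((20, -5), (1, 20)) = 31.4006
d((20, -5), (-19, -12)) = 39.6232
d((20, -5), (9, 11)) = 19.4165
d((1, 20), (-19, -12)) = 37.7359
d((1, 20), (9, 11)) = 12.0416
d((-19, -12), (9, 11)) = 36.2353

Closest pair: (8, 8) and (9, 11) with distance 3.1623

The closest pair is (8, 8) and (9, 11) with Euclidean distance 3.1623. For 5 points, brute-force pairwise comparison is shown above. For large n, the divide-and-conquer algorithm (sort by x, recurse on halves, check the dividing strip) achieves O(n log n).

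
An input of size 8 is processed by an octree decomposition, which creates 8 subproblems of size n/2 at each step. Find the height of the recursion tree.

For divide and conquer with division factor 2:

Problem sizes at each level:
Level 0: 8
Level 1: 4
Level 2: 2
Level 3: 1

The root is level 0 and the size-1 base case is level 3 (the tree spans levels 0 through 3, i.e. 4 levels counting the root), so the depth is the number of divisions: log_2(8) = 3

The recursion tree depth is log_2(8) = 3. At each level, the problem size is divided by 2, so it takes 3 divisions to reduce to a base case of size 1. The algorithm makes 8 recursive calls at each level.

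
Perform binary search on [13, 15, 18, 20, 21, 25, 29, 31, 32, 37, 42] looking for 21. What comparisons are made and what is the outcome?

Binary search for 21 in [13, 15, 18, 20, 21, 25, 29, 31, 32, 37, 42]:

lo=0, hi=10, mid=5, arr[mid]=25 -> 25 > 21, search left half
lo=0, hi=4, mid=2, arr[mid]=18 -> 18 < 21, search right half
lo=3, hi=4, mid=3, arr[mid]=20 -> 20 < 21, search right half
lo=4, hi=4, mid=4, arr[mid]=21 -> Found target at index 4!

Binary search finds 21 at index 4 after 4 comparisons. The search repeatedly halves the search space by comparing with the middle element.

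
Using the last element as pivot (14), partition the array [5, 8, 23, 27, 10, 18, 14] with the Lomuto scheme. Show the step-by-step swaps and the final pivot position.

Lomuto partition with pivot = 14:

Initial array: [5, 8, 23, 27, 10, 18, 14]

arr[0]=5 <= 14: swap with position 0, array becomes [5, 8, 23, 27, 10, 18, 14]
arr[1]=8 <= 14: swap with position 1, array becomes [5, 8, 23, 27, 10, 18, 14]
arr[2]=23 > 14: no swap
arr[3]=27 > 14: no swap
arr[4]=10 <= 14: swap with position 2, array becomes [5, 8, 10, 27, 23, 18, 14]
arr[5]=18 > 14: no swap

Place pivot at position 3: [5, 8, 10, 14, 23, 18, 27]
Pivot position: 3

After partitioning with pivot 14, the array becomes [5, 8, 10, 14, 23, 18, 27]. The pivot is placed at index 3. All elements to the left of the pivot are <= 14, and all elements to the right are > 14.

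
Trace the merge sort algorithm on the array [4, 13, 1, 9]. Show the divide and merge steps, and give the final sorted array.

Merge sort trace:

Split: [4, 13, 1, 9] -> [4, 13] and [1, 9]
  Split: [4, 13] -> [4] and [13]
  Merge: [4] + [13] -> [4, 13]
  Split: [1, 9] -> [1] and [9]
  Merge: [1] + [9] -> [1, 9]
Merge: [4, 13] + [1, 9] -> [1, 4, 9, 13]

Final sorted array: [1, 4, 9, 13]

The merge sort proceeds by recursively splitting the array and merging sorted halves.
After all merges, the sorted array is [1, 4, 9, 13].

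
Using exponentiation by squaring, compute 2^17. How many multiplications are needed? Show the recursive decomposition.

Computing 2^17 by squaring (build up from 2^1; each line after the first costs one multiplication):

2^1 = 2
2^2 = (2^1)^2 = 2^2 = 4
2^4 = (2^2)^2 = 4^2 = 16
2^8 = (2^4)^2 = 16^2 = 256
2^16 = (2^8)^2 = 256^2 = 65536
2^17 = 2 * 2^16 = 2 * 65536 = 131072

Result: 131072
Multiplications needed: 5 (5 lines after 2^1)

2^17 = 131072. Using exponentiation by squaring, this requires 5 multiplications. The key idea: if the exponent is even, square the half-power; if odd, multiply by the base once.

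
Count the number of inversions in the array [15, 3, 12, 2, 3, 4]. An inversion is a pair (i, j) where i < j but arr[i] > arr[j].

Finding inversions in [15, 3, 12, 2, 3, 4]:

(0, 1): arr[0]=15 > arr[1]=3
(0, 2): arr[0]=15 > arr[2]=12
(0, 3): arr[0]=15 > arr[3]=2
(0, 4): arr[0]=15 > arr[4]=3
(0, 5): arr[0]=15 > arr[5]=4
(1, 3): arr[1]=3 > arr[3]=2
(2, 3): arr[2]=12 > arr[3]=2
(2, 4): arr[2]=12 > arr[4]=3
(2, 5): arr[2]=12 > arr[5]=4

Total inversions: 9

The array has 9 inversion(s): (0,1), (0,2), (0,3), (0,4), (0,5), (1,3), (2,3), (2,4), (2,5). Each pair (i,j) satisfies i < j and arr[i] > arr[j].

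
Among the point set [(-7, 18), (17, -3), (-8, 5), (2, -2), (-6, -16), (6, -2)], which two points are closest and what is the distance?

Computing all pairwise distances among 6 points:

d((-7, 18), (17, -3)) = 31.8904
d((-7, 18), (-8, 5)) = 13.0384
d((-7, 18), (2, -2)) = 21.9317
d((-7, 18), (-6, -16)) = 34.0147
d((-7, 18), (6, -2)) = 23.8537
d((17, -3), (-8, 5)) = 26.2488
d((17, -3), (2, -2)) = 15.0333
d((17, -3), (-6, -16)) = 26.4197
d((17, -3), (6, -2)) = 11.0454
d((-8, 5), (2, -2)) = 12.2066
d((-8, 5), (-6, -16)) = 21.095
d((-8, 5), (6, -2)) = 15.6525
d((2, -2), (-6, -16)) = 16.1245
d((2, -2), (6, -2)) = 4.0 <-- minimum
d((-6, -16), (6, -2)) = 18.4391

Closest pair: (2, -2) and (6, -2) with distance 4.0

The closest pair is (2, -2) and (6, -2) with Euclidean distance 4.0. For 6 points, brute-force pairwise comparison is shown above. For large n, the divide-and-conquer algorithm (sort by x, recurse on halves, check the dividing strip) achieves O(n log n).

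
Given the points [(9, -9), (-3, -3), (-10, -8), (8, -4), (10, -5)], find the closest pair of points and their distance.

Computing all pairwise distances among 5 points:

d((9, -9), (-3, -3)) = 13.4164
d((9, -9), (-10, -8)) = 19.0263
d((9, -9), (8, -4)) = 5.099
d((9, -9), (10, -5)) = 4.1231
d((-3, -3), (-10, -8)) = 8.6023
d((-3, -3), (8, -4)) = 11.0454
d((-3, -3), (10, -5)) = 13.1529
d((-10, -8), (8, -4)) = 18.4391
d((-10, -8), (10, -5)) = 20.2237
d((8, -4), (10, -5)) = 2.2361 <-- minimum

Closest pair: (8, -4) and (10, -5) with distance 2.2361

The closest pair is (8, -4) and (10, -5) with Euclidean distance 2.2361. For 5 points, brute-force pairwise comparison is shown above. For large n, the divide-and-conquer algorithm (sort by x, recurse on halves, check the dividing strip) achieves O(n log n).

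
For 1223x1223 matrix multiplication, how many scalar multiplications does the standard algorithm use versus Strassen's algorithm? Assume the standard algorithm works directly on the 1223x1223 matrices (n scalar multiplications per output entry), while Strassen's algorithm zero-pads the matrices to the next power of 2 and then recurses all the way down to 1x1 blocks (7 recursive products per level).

Matrix multiplication for 1223x1223 matrices:

Strassen's algorithm requires power-of-2 dimensions. Pad 1223x1223 to 2048x2048 (next power of 2).

Standard algorithm: 1223^3 = 1829276567 multiplications
Strassen's algorithm: 7^(log2(2048)) = 7^11 = 1977326743 multiplications
Difference: 1829276567 - 1977326743 = -148050176 (Strassen uses MORE here due to padding overhead — for small or just-over-power-of-2 n, padding can outweigh the per-level savings)

Standard: 1829276567 multiplications (1223^3). Strassen: 1977326743 multiplications (7^11, after padding to 2048x2048). Strassen reduces 8 recursive multiplications to 7 at each level.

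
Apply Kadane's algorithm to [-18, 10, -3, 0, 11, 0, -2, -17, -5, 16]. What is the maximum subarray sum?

Using Kadane's algorithm on [-18, 10, -3, 0, 11, 0, -2, -17, -5, 16]:

Scanning through the array:
Position 1 (value 10): max_ending_here = 10, max_so_far = 10
Position 2 (value -3): max_ending_here = 7, max_so_far = 10
Position 3 (value 0): max_ending_here = 7, max_so_far = 10
Position 4 (value 11): max_ending_here = 18, max_so_far = 18
Position 5 (value 0): max_ending_here = 18, max_so_far = 18
Position 6 (value -2): max_ending_here = 16, max_so_far = 18
Position 7 (value -17): max_ending_here = -1, max_so_far = 18
Position 8 (value -5): max_ending_here = -5, max_so_far = 18
Position 9 (value 16): max_ending_here = 16, max_so_far = 18

Maximum subarray: [10, -3, 0, 11]
Maximum sum: 18

The maximum subarray is [10, -3, 0, 11] with sum 18. This subarray runs from index 1 to index 4.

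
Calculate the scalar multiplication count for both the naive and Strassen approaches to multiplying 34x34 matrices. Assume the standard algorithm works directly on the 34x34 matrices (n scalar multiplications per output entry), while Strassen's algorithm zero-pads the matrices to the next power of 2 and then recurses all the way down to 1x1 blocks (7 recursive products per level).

Matrix multiplication for 34x34 matrices:

Strassen's algorithm requires power-of-2 dimensions. Pad 34x34 to 64x64 (next power of 2).

Standard algorithm: 34^3 = 39304 multiplications
Strassen's algorithm: 7^(log2(64)) = 7^6 = 117649 multiplications
Difference: 39304 - 117649 = -78345 (Strassen uses MORE here due to padding overhead — for small or just-over-power-of-2 n, padding can outweigh the per-level savings)

Standard: 39304 multiplications (34^3). Strassen: 117649 multiplications (7^6, after padding to 64x64). Strassen reduces 8 recursive multiplications to 7 at each level.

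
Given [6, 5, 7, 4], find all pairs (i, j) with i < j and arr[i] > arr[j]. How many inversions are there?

Finding inversions in [6, 5, 7, 4]:

(0, 1): arr[0]=6 > arr[1]=5
(0, 3): arr[0]=6 > arr[3]=4
(1, 3): arr[1]=5 > arr[3]=4
(2, 3): arr[2]=7 > arr[3]=4

Total inversions: 4

The array has 4 inversion(s): (0,1), (0,3), (1,3), (2,3). Each pair (i,j) satisfies i < j and arr[i] > arr[j].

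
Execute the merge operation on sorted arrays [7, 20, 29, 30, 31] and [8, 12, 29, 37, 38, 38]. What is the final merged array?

Merging process:

Compare 7 vs 8: take 7 from left. Merged: [7]
Compare 20 vs 8: take 8 from right. Merged: [7, 8]
Compare 20 vs 12: take 12 from right. Merged: [7, 8, 12]
Compare 20 vs 29: take 20 from left. Merged: [7, 8, 12, 20]
Compare 29 vs 29: take 29 from left. Merged: [7, 8, 12, 20, 29]
Compare 30 vs 29: take 29 from right. Merged: [7, 8, 12, 20, 29, 29]
Compare 30 vs 37: take 30 from left. Merged: [7, 8, 12, 20, 29, 29, 30]
Compare 31 vs 37: take 31 from left. Merged: [7, 8, 12, 20, 29, 29, 30, 31]
Append remaining from right: [37, 38, 38]. Merged: [7, 8, 12, 20, 29, 29, 30, 31, 37, 38, 38]

Final merged array: [7, 8, 12, 20, 29, 29, 30, 31, 37, 38, 38]
Total comparisons: 8

The merged array is [7, 8, 12, 20, 29, 29, 30, 31, 37, 38, 38], requiring 8 comparisons. The merge step runs in O(n) time where n is the total number of elements.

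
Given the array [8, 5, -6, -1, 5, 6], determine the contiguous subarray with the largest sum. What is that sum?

Using Kadane's algorithm on [8, 5, -6, -1, 5, 6]:

Scanning through the array:
Position 1 (value 5): max_ending_here = 13, max_so_far = 13
Position 2 (value -6): max_ending_here = 7, max_so_far = 13
Position 3 (value -1): max_ending_here = 6, max_so_far = 13
Position 4 (value 5): max_ending_here = 11, max_so_far = 13
Position 5 (value 6): max_ending_here = 17, max_so_far = 17

Maximum subarray: [8, 5, -6, -1, 5, 6]
Maximum sum: 17

The maximum subarray is [8, 5, -6, -1, 5, 6] with sum 17. This subarray runs from index 0 to index 5.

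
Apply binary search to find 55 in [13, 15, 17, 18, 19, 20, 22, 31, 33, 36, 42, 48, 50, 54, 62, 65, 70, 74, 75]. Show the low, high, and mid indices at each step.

Binary search for 55 in [13, 15, 17, 18, 19, 20, 22, 31, 33, 36, 42, 48, 50, 54, 62, 65, 70, 74, 75]:

lo=0, hi=18, mid=9, arr[mid]=36 -> 36 < 55, search right half
lo=10, hi=18, mid=14, arr[mid]=62 -> 62 > 55, search left half
lo=10, hi=13, mid=11, arr[mid]=48 -> 48 < 55, search right half
lo=12, hi=13, mid=12, arr[mid]=50 -> 50 < 55, search right half
lo=13, hi=13, mid=13, arr[mid]=54 -> 54 < 55, search right half
lo=14 > hi=13, target 55 not found

Binary search determines that 55 is not in the array after 5 comparisons. The search space was exhausted without finding the target.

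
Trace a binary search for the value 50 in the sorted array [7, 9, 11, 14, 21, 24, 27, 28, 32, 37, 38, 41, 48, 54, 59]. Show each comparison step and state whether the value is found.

Binary search for 50 in [7, 9, 11, 14, 21, 24, 27, 28, 32, 37, 38, 41, 48, 54, 59]:

lo=0, hi=14, mid=7, arr[mid]=28 -> 28 < 50, search right half
lo=8, hi=14, mid=11, arr[mid]=41 -> 41 < 50, search right half
lo=12, hi=14, mid=13, arr[mid]=54 -> 54 > 50, search left half
lo=12, hi=12, mid=12, arr[mid]=48 -> 48 < 50, search right half
lo=13 > hi=12, target 50 not found

Binary search determines that 50 is not in the array after 4 comparisons. The search space was exhausted without finding the target.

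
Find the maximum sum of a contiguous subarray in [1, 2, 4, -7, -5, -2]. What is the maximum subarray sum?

Using Kadane's algorithm on [1, 2, 4, -7, -5, -2]:

Scanning through the array:
Position 1 (value 2): max_ending_here = 3, max_so_far = 3
Position 2 (value 4): max_ending_here = 7, max_so_far = 7
Position 3 (value -7): max_ending_here = 0, max_so_far = 7
Position 4 (value -5): max_ending_here = -5, max_so_far = 7
Position 5 (value -2): max_ending_here = -2, max_so_far = 7

Maximum subarray: [1, 2, 4]
Maximum sum: 7

The maximum subarray is [1, 2, 4] with sum 7. This subarray runs from index 0 to index 2.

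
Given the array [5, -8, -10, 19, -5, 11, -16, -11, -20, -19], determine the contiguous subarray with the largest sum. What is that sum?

Using Kadane's algorithm on [5, -8, -10, 19, -5, 11, -16, -11, -20, -19]:

Scanning through the array:
Position 1 (value -8): max_ending_here = -3, max_so_far = 5
Position 2 (value -10): max_ending_here = -10, max_so_far = 5
Position 3 (value 19): max_ending_here = 19, max_so_far = 19
Position 4 (value -5): max_ending_here = 14, max_so_far = 19
Position 5 (value 11): max_ending_here = 25, max_so_far = 25
Position 6 (value -16): max_ending_here = 9, max_so_far = 25
Position 7 (value -11): max_ending_here = -2, max_so_far = 25
Position 8 (value -20): max_ending_here = -20, max_so_far = 25
Position 9 (value -19): max_ending_here = -19, max_so_far = 25

Maximum subarray: [19, -5, 11]
Maximum sum: 25

The maximum subarray is [19, -5, 11] with sum 25. This subarray runs from index 3 to index 5.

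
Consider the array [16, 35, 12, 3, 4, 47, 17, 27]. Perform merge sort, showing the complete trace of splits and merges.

Merge sort trace:

Split: [16, 35, 12, 3, 4, 47, 17, 27] -> [16, 35, 12, 3] and [4, 47, 17, 27]
  Split: [16, 35, 12, 3] -> [16, 35] and [12, 3]
    Split: [16, 35] -> [16] and [35]
    Merge: [16] + [35] -> [16, 35]
    Split: [12, 3] -> [12] and [3]
    Merge: [12] + [3] -> [3, 12]
  Merge: [16, 35] + [3, 12] -> [3, 12, 16, 35]
  Split: [4, 47, 17, 27] -> [4, 47] and [17, 27]
    Split: [4, 47] -> [4] and [47]
    Merge: [4] + [47] -> [4, 47]
    Split: [17, 27] -> [17] and [27]
    Merge: [17] + [27] -> [17, 27]
  Merge: [4, 47] + [17, 27] -> [4, 17, 27, 47]
Merge: [3, 12, 16, 35] + [4, 17, 27, 47] -> [3, 4, 12, 16, 17, 27, 35, 47]

Final sorted array: [3, 4, 12, 16, 17, 27, 35, 47]

The merge sort proceeds by recursively splitting the array and merging sorted halves.
After all merges, the sorted array is [3, 4, 12, 16, 17, 27, 35, 47].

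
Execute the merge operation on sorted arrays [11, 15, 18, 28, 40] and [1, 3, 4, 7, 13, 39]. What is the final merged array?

Merging process:

Compare 11 vs 1: take 1 from right. Merged: [1]
Compare 11 vs 3: take 3 from right. Merged: [1, 3]
Compare 11 vs 4: take 4 from right. Merged: [1, 3, 4]
Compare 11 vs 7: take 7 from right. Merged: [1, 3, 4, 7]
Compare 11 vs 13: take 11 from left. Merged: [1, 3, 4, 7, 11]
Compare 15 vs 13: take 13 from right. Merged: [1, 3, 4, 7, 11, 13]
Compare 15 vs 39: take 15 from left. Merged: [1, 3, 4, 7, 11, 13, 15]
Compare 18 vs 39: take 18 from left. Merged: [1, 3, 4, 7, 11, 13, 15, 18]
Compare 28 vs 39: take 28 from left. Merged: [1, 3, 4, 7, 11, 13, 15, 18, 28]
Compare 40 vs 39: take 39 from right. Merged: [1, 3, 4, 7, 11, 13, 15, 18, 28, 39]
Append remaining from left: [40]. Merged: [1, 3, 4, 7, 11, 13, 15, 18, 28, 39, 40]

Final merged array: [1, 3, 4, 7, 11, 13, 15, 18, 28, 39, 40]
Total comparisons: 10

The merged array is [1, 3, 4, 7, 11, 13, 15, 18, 28, 39, 40], requiring 10 comparisons. The merge step runs in O(n) time where n is the total number of elements.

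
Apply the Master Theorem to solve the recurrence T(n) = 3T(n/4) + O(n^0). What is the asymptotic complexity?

Master Theorem for T(n) = 3T(n/4) + O(n^0):

a = 3, b = 4, c = 0
log_b(a) = log_4(3) = 0.7925

Case 1: c = 0 < log_4(3) = 0.7925
T(n) = O(n^(log_4 3))

For T(n) = 3T(n/4) + O(n^0): log_4(3) = 0.7925. This is Case 1 of the Master Theorem (c < log_b(a), work dominated by leaves), giving O(n^(log_4 3)).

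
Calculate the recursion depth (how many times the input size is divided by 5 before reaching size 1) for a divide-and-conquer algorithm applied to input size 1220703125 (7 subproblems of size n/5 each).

For divide and conquer with division factor 5:

Problem sizes at each level:
Level 0: 1220703125
Level 1: 244140625
Level 2: 48828125
Level 3: 9765625
Level 4: 1953125
Level 5: 390625
Level 6: 78125
Level 7: 15625
Level 8: 3125
Level 9: 625
Level 10: 125
Level 11: 25
Level 12: 5
Level 13: 1

The root is level 0 and the size-1 base case is level 13 (the tree spans levels 0 through 13, i.e. 14 levels counting the root), so the depth is the number of divisions: log_5(1220703125) = 13

The recursion tree depth is log_5(1220703125) = 13. At each level, the problem size is divided by 5, so it takes 13 divisions to reduce to a base case of size 1. The algorithm makes 7 recursive calls at each level.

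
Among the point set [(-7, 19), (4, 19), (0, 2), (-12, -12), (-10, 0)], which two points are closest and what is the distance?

Computing all pairwise distances among 5 points:

d((-7, 19), (4, 19)) = 11.0
d((-7, 19), (0, 2)) = 18.3848
d((-7, 19), (-12, -12)) = 31.4006
d((-7, 19), (-10, 0)) = 19.2354
d((4, 19), (0, 2)) = 17.4642
d((4, 19), (-12, -12)) = 34.8855
d((4, 19), (-10, 0)) = 23.6008
d((0, 2), (-12, -12)) = 18.4391
d((0, 2), (-10, 0)) = 10.198 <-- minimum
d((-12, -12), (-10, 0)) = 12.1655

Closest pair: (0, 2) and (-10, 0) with distance 10.198

The closest pair is (0, 2) and (-10, 0) with Euclidean distance 10.198. For 5 points, brute-force pairwise comparison is shown above. For large n, the divide-and-conquer algorithm (sort by x, recurse on halves, check the dividing strip) achieves O(n log n).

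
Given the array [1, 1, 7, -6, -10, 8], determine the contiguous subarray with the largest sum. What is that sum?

Using Kadane's algorithm on [1, 1, 7, -6, -10, 8]:

Scanning through the array:
Position 1 (value 1): max_ending_here = 2, max_so_far = 2
Position 2 (value 7): max_ending_here = 9, max_so_far = 9
Position 3 (value -6): max_ending_here = 3, max_so_far = 9
Position 4 (value -10): max_ending_here = -7, max_so_far = 9
Position 5 (value 8): max_ending_here = 8, max_so_far = 9

Maximum subarray: [1, 1, 7]
Maximum sum: 9

The maximum subarray is [1, 1, 7] with sum 9. This subarray runs from index 0 to index 2.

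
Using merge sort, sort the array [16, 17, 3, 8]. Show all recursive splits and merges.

Merge sort trace:

Split: [16, 17, 3, 8] -> [16, 17] and [3, 8]
  Split: [16, 17] -> [16] and [17]
  Merge: [16] + [17] -> [16, 17]
  Split: [3, 8] -> [3] and [8]
  Merge: [3] + [8] -> [3, 8]
Merge: [16, 17] + [3, 8] -> [3, 8, 16, 17]

Final sorted array: [3, 8, 16, 17]

The merge sort proceeds by recursively splitting the array and merging sorted halves.
After all merges, the sorted array is [3, 8, 16, 17].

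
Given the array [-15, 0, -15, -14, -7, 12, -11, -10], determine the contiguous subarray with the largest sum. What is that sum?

Using Kadane's algorithm on [-15, 0, -15, -14, -7, 12, -11, -10]:

Scanning through the array:
Position 1 (value 0): max_ending_here = 0, max_so_far = 0
Position 2 (value -15): max_ending_here = -15, max_so_far = 0
Position 3 (value -14): max_ending_here = -14, max_so_far = 0
Position 4 (value -7): max_ending_here = -7, max_so_far = 0
Position 5 (value 12): max_ending_here = 12, max_so_far = 12
Position 6 (value -11): max_ending_here = 1, max_so_far = 12
Position 7 (value -10): max_ending_here = -9, max_so_far = 12

Maximum subarray: [12]
Maximum sum: 12

The maximum subarray is [12] with sum 12. This subarray runs from index 5 to index 5.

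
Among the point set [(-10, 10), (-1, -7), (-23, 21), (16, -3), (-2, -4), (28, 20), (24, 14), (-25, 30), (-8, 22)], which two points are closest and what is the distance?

Computing all pairwise distances among 9 points:

d((-10, 10), (-1, -7)) = 19.2354
d((-10, 10), (-23, 21)) = 17.0294
d((-10, 10), (16, -3)) = 29.0689
d((-10, 10), (-2, -4)) = 16.1245
d((-10, 10), (28, 20)) = 39.2938
d((-10, 10), (24, 14)) = 34.2345
d((-10, 10), (-25, 30)) = 25.0
d((-10, 10), (-8, 22)) = 12.1655
d((-1, -7), (-23, 21)) = 35.609
d((-1, -7), (16, -3)) = 17.4642
d((-1, -7), (-2, -4)) = 3.1623 <-- minimum
d((-1, -7), (28, 20)) = 39.6232
d((-1, -7), (24, 14)) = 32.6497
d((-1, -7), (-25, 30)) = 44.1022
d((-1, -7), (-8, 22)) = 29.8329
d((-23, 21), (16, -3)) = 45.793
d((-23, 21), (-2, -4)) = 32.6497
d((-23, 21), (28, 20)) = 51.0098
d((-23, 21), (24, 14)) = 47.5184
d((-23, 21), (-25, 30)) = 9.2195
d((-23, 21), (-8, 22)) = 15.0333
d((16, -3), (-2, -4)) = 18.0278
d((16, -3), (28, 20)) = 25.9422
d((16, -3), (24, 14)) = 18.7883
d((16, -3), (-25, 30)) = 52.6308
d((16, -3), (-8, 22)) = 34.6554
d((-2, -4), (28, 20)) = 38.4187
d((-2, -4), (24, 14)) = 31.6228
d((-2, -4), (-25, 30)) = 41.0488
d((-2, -4), (-8, 22)) = 26.6833
d((28, 20), (24, 14)) = 7.2111
d((28, 20), (-25, 30)) = 53.9351
d((28, 20), (-8, 22)) = 36.0555
d((24, 14), (-25, 30)) = 51.5461
d((24, 14), (-8, 22)) = 32.9848
d((-25, 30), (-8, 22)) = 18.7883

Closest pair: (-1, -7) and (-2, -4) with distance 3.1623

The closest pair is (-1, -7) and (-2, -4) with Euclidean distance 3.1623. For 9 points, brute-force pairwise comparison is shown above. For large n, the divide-and-conquer algorithm (sort by x, recurse on halves, check the dividing strip) achieves O(n log n).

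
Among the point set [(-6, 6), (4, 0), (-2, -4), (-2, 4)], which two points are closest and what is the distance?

Computing all pairwise distances among 4 points:

d((-6, 6), (4, 0)) = 11.6619
d((-6, 6), (-2, -4)) = 10.7703
d((-6, 6), (-2, 4)) = 4.4721 <-- minimum
d((4, 0), (-2, -4)) = 7.2111
d((4, 0), (-2, 4)) = 7.2111
d((-2, -4), (-2, 4)) = 8.0

Closest pair: (-6, 6) and (-2, 4) with distance 4.4721

The closest pair is (-6, 6) and (-2, 4) with Euclidean distance 4.4721. For 4 points, brute-force pairwise comparison is shown above. For large n, the divide-and-conquer algorithm (sort by x, recurse on halves, check the dividing strip) achieves O(n log n).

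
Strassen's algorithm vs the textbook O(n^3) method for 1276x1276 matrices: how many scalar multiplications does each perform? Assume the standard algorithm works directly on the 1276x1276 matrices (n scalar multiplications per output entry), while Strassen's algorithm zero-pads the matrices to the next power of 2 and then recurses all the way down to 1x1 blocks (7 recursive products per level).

Matrix multiplication for 1276x1276 matrices:

Strassen's algorithm requires power-of-2 dimensions. Pad 1276x1276 to 2048x2048 (next power of 2).

Standard algorithm: 1276^3 = 2077552576 multiplications
Strassen's algorithm: 7^(log2(2048)) = 7^11 = 1977326743 multiplications
Savings: 2077552576 - 1977326743 = 100225833 multiplications

Standard: 2077552576 multiplications (1276^3). Strassen: 1977326743 multiplications (7^11, after padding to 2048x2048). Strassen reduces 8 recursive multiplications to 7 at each level.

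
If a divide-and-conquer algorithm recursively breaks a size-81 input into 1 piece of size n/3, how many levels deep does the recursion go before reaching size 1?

For divide and conquer with division factor 3:

Problem sizes at each level:
Level 0: 81
Level 1: 27
Level 2: 9
Level 3: 3
Level 4: 1

The root is level 0 and the size-1 base case is level 4 (the tree spans levels 0 through 4, i.e. 5 levels counting the root), so the depth is the number of divisions: log_3(81) = 4

The recursion tree depth is log_3(81) = 4. At each level, the problem size is divided by 3, so it takes 4 divisions to reduce to a base case of size 1. The algorithm makes 1 recursive call at each level.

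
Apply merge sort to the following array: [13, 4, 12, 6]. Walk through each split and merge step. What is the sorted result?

Merge sort trace:

Split: [13, 4, 12, 6] -> [13, 4] and [12, 6]
  Split: [13, 4] -> [13] and [4]
  Merge: [13] + [4] -> [4, 13]
  Split: [12, 6] -> [12] and [6]
  Merge: [12] + [6] -> [6, 12]
Merge: [4, 13] + [6, 12] -> [4, 6, 12, 13]

Final sorted array: [4, 6, 12, 13]

The merge sort proceeds by recursively splitting the array and merging sorted halves.
After all merges, the sorted array is [4, 6, 12, 13].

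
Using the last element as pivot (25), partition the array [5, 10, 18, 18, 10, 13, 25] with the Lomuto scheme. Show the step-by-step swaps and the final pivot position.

Lomuto partition with pivot = 25:

Initial array: [5, 10, 18, 18, 10, 13, 25]

arr[0]=5 <= 25: swap with position 0, array becomes [5, 10, 18, 18, 10, 13, 25]
arr[1]=10 <= 25: swap with position 1, array becomes [5, 10, 18, 18, 10, 13, 25]
arr[2]=18 <= 25: swap with position 2, array becomes [5, 10, 18, 18, 10, 13, 25]
arr[3]=18 <= 25: swap with position 3, array becomes [5, 10, 18, 18, 10, 13, 25]
arr[4]=10 <= 25: swap with position 4, array becomes [5, 10, 18, 18, 10, 13, 25]
arr[5]=13 <= 25: swap with position 5, array becomes [5, 10, 18, 18, 10, 13, 25]

Place pivot at position 6: [5, 10, 18, 18, 10, 13, 25]
Pivot position: 6

After partitioning with pivot 25, the array becomes [5, 10, 18, 18, 10, 13, 25]. The pivot is placed at index 6. All elements to the left of the pivot are <= 25, and all elements to the right are > 25.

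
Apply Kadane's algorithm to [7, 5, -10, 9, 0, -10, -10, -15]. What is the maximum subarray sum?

Using Kadane's algorithm on [7, 5, -10, 9, 0, -10, -10, -15]:

Scanning through the array:
Position 1 (value 5): max_ending_here = 12, max_so_far = 12
Position 2 (value -10): max_ending_here = 2, max_so_far = 12
Position 3 (value 9): max_ending_here = 11, max_so_far = 12
Position 4 (value 0): max_ending_here = 11, max_so_far = 12
Position 5 (value -10): max_ending_here = 1, max_so_far = 12
Position 6 (value -10): max_ending_here = -9, max_so_far = 12
Position 7 (value -15): max_ending_here = -15, max_so_far = 12

Maximum subarray: [7, 5]
Maximum sum: 12

The maximum subarray is [7, 5] with sum 12. This subarray runs from index 0 to index 1.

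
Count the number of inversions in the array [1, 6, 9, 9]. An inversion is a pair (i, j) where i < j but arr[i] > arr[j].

Finding inversions in [1, 6, 9, 9]:


Total inversions: 0

The array has 0 inversions. It is already sorted.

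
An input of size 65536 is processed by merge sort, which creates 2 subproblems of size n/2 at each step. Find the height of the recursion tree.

For divide and conquer with division factor 2:

Problem sizes at each level:
Level 0: 65536
Level 1: 32768
Level 2: 16384
Level 3: 8192
Level 4: 4096
Level 5: 2048
Level 6: 1024
Level 7: 512
Level 8: 256
Level 9: 128
Level 10: 64
Level 11: 32
Level 12: 16
Level 13: 8
Level 14: 4
Level 15: 2
Level 16: 1

The root is level 0 and the size-1 base case is level 16 (the tree spans levels 0 through 16, i.e. 17 levels counting the root), so the depth is the number of divisions: log_2(65536) = 16

The recursion tree depth is log_2(65536) = 16. At each level, the problem size is divided by 2, so it takes 16 divisions to reduce to a base case of size 1. The algorithm makes 2 recursive calls at each level.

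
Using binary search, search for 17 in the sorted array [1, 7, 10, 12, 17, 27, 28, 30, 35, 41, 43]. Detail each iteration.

Binary search for 17 in [1, 7, 10, 12, 17, 27, 28, 30, 35, 41, 43]:

lo=0, hi=10, mid=5, arr[mid]=27 -> 27 > 17, search left half
lo=0, hi=4, mid=2, arr[mid]=10 -> 10 < 17, search right half
lo=3, hi=4, mid=3, arr[mid]=12 -> 12 < 17, search right half
lo=4, hi=4, mid=4, arr[mid]=17 -> Found target at index 4!

Binary search finds 17 at index 4 after 4 comparisons. The search repeatedly halves the search space by comparing with the middle element.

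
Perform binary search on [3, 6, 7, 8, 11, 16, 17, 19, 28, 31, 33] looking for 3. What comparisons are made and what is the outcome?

Binary search for 3 in [3, 6, 7, 8, 11, 16, 17, 19, 28, 31, 33]:

lo=0, hi=10, mid=5, arr[mid]=16 -> 16 > 3, search left half
lo=0, hi=4, mid=2, arr[mid]=7 -> 7 > 3, search left half
lo=0, hi=1, mid=0, arr[mid]=3 -> Found target at index 0!

Binary search finds 3 at index 0 after 3 comparisons. The search repeatedly halves the search space by comparing with the middle element.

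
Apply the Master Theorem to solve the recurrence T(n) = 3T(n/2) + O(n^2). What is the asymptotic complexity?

Master Theorem for T(n) = 3T(n/2) + O(n^2):

a = 3, b = 2, c = 2
log_b(a) = log_2(3) = 1.5850

Case 3: c = 2 > log_2(3) = 1.5850
T(n) = O(n^2) = O(n^2)

For T(n) = 3T(n/2) + O(n^2): log_2(3) = 1.5850. This is Case 3 of the Master Theorem (c > log_b(a), work dominated by root), giving O(n^2).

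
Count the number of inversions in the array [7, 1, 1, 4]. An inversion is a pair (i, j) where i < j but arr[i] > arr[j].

Finding inversions in [7, 1, 1, 4]:

(0, 1): arr[0]=7 > arr[1]=1
(0, 2): arr[0]=7 > arr[2]=1
(0, 3): arr[0]=7 > arr[3]=4

Total inversions: 3

The array has 3 inversion(s): (0,1), (0,2), (0,3). Each pair (i,j) satisfies i < j and arr[i] > arr[j].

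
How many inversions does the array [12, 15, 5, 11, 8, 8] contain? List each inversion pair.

Finding inversions in [12, 15, 5, 11, 8, 8]:

(0, 2): arr[0]=12 > arr[2]=5
(0, 3): arr[0]=12 > arr[3]=11
(0, 4): arr[0]=12 > arr[4]=8
(0, 5): arr[0]=12 > arr[5]=8
(1, 2): arr[1]=15 > arr[2]=5
(1, 3): arr[1]=15 > arr[3]=11
(1, 4): arr[1]=15 > arr[4]=8
(1, 5): arr[1]=15 > arr[5]=8
(3, 4): arr[3]=11 > arr[4]=8
(3, 5): arr[3]=11 > arr[5]=8

Total inversions: 10

The array has 10 inversion(s): (0,2), (0,3), (0,4), (0,5), (1,2), (1,3), (1,4), (1,5), (3,4), (3,5). Each pair (i,j) satisfies i < j and arr[i] > arr[j].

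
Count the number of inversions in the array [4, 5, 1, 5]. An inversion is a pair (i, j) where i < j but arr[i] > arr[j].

Finding inversions in [4, 5, 1, 5]:

(0, 2): arr[0]=4 > arr[2]=1
(1, 2): arr[1]=5 > arr[2]=1

Total inversions: 2

The array has 2 inversion(s): (0,2), (1,2). Each pair (i,j) satisfies i < j and arr[i] > arr[j].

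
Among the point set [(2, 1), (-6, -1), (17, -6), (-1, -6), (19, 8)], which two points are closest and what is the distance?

Computing all pairwise distances among 5 points:

d((2, 1), (-6, -1)) = 8.2462
d((2, 1), (17, -6)) = 16.5529
d((2, 1), (-1, -6)) = 7.6158
d((2, 1), (19, 8)) = 18.3848
d((-6, -1), (17, -6)) = 23.5372
d((-6, -1), (-1, -6)) = 7.0711 <-- minimum
d((-6, -1), (19, 8)) = 26.5707
d((17, -6), (-1, -6)) = 18.0
d((17, -6), (19, 8)) = 14.1421
d((-1, -6), (19, 8)) = 24.4131

Closest pair: (-6, -1) and (-1, -6) with distance 7.0711

The closest pair is (-6, -1) and (-1, -6) with Euclidean distance 7.0711. For 5 points, brute-force pairwise comparison is shown above. For large n, the divide-and-conquer algorithm (sort by x, recurse on halves, check the dividing strip) achieves O(n log n).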